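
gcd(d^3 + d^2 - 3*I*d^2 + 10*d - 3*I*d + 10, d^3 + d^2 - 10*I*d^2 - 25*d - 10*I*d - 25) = d^2 + d*(1 - 5*I) - 5*I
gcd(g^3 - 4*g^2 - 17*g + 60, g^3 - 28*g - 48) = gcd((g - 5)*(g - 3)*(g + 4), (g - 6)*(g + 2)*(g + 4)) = g + 4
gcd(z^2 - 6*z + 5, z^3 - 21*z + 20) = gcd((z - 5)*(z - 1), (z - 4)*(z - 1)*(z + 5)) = z - 1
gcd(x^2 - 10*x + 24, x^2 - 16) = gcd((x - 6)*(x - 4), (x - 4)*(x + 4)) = x - 4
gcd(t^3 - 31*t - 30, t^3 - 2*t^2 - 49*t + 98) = 1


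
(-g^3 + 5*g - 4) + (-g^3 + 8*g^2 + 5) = -2*g^3 + 8*g^2 + 5*g + 1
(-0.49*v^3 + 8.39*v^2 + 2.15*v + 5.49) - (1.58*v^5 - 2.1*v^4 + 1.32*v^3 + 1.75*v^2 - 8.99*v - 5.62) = -1.58*v^5 + 2.1*v^4 - 1.81*v^3 + 6.64*v^2 + 11.14*v + 11.11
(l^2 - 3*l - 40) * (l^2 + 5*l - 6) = l^4 + 2*l^3 - 61*l^2 - 182*l + 240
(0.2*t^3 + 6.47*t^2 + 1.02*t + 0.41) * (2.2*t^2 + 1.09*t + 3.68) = 0.44*t^5 + 14.452*t^4 + 10.0323*t^3 + 25.8234*t^2 + 4.2005*t + 1.5088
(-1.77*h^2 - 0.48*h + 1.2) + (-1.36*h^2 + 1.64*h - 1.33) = -3.13*h^2 + 1.16*h - 0.13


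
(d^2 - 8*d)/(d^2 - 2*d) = (d - 8)/(d - 2)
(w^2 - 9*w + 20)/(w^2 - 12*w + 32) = (w - 5)/(w - 8)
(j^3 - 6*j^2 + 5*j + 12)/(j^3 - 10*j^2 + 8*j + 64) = (j^2 - 2*j - 3)/(j^2 - 6*j - 16)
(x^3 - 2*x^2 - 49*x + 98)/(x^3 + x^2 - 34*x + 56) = (x - 7)/(x - 4)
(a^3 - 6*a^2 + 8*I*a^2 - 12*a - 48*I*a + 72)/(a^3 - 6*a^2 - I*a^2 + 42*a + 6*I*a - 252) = (a + 2*I)/(a - 7*I)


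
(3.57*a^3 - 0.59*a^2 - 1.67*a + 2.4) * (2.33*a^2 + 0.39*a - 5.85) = 8.3181*a^5 + 0.0176000000000001*a^4 - 25.0057*a^3 + 8.3922*a^2 + 10.7055*a - 14.04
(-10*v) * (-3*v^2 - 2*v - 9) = 30*v^3 + 20*v^2 + 90*v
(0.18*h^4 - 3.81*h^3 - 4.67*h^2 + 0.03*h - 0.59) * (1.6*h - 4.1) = 0.288*h^5 - 6.834*h^4 + 8.149*h^3 + 19.195*h^2 - 1.067*h + 2.419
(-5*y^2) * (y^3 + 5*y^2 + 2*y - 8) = -5*y^5 - 25*y^4 - 10*y^3 + 40*y^2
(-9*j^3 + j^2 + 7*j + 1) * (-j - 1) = 9*j^4 + 8*j^3 - 8*j^2 - 8*j - 1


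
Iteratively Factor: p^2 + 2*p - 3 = (p - 1)*(p + 3)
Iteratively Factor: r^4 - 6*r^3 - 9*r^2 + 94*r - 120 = (r + 4)*(r^3 - 10*r^2 + 31*r - 30) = (r - 3)*(r + 4)*(r^2 - 7*r + 10) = (r - 5)*(r - 3)*(r + 4)*(r - 2)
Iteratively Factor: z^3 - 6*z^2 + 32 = (z - 4)*(z^2 - 2*z - 8) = (z - 4)^2*(z + 2)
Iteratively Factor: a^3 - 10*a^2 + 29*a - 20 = (a - 5)*(a^2 - 5*a + 4) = (a - 5)*(a - 1)*(a - 4)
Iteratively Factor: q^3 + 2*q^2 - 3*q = (q + 3)*(q^2 - q) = q*(q + 3)*(q - 1)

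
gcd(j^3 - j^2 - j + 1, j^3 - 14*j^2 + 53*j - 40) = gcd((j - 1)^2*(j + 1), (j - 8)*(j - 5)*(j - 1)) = j - 1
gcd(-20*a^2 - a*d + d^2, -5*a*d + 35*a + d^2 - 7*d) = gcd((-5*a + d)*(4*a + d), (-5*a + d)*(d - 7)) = 5*a - d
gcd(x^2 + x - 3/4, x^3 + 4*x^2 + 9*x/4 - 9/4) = x^2 + x - 3/4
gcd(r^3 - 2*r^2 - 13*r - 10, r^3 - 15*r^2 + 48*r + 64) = r + 1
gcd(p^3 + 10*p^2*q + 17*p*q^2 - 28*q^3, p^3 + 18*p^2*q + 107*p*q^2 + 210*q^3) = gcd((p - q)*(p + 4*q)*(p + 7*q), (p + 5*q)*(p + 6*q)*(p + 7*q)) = p + 7*q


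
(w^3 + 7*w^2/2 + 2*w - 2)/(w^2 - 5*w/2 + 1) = (w^2 + 4*w + 4)/(w - 2)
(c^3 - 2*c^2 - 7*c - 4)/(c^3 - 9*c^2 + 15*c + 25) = (c^2 - 3*c - 4)/(c^2 - 10*c + 25)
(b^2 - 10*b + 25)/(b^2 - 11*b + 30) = (b - 5)/(b - 6)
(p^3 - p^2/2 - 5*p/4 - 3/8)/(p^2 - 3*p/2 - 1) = (p^2 - p - 3/4)/(p - 2)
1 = 1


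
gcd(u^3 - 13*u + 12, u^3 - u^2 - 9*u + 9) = u^2 - 4*u + 3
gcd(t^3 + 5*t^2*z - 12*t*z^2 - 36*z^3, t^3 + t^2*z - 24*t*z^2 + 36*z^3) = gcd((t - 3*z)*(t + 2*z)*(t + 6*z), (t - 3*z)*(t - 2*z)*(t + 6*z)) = -t^2 - 3*t*z + 18*z^2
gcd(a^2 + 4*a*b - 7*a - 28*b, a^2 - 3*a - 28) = a - 7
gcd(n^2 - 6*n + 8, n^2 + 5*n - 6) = 1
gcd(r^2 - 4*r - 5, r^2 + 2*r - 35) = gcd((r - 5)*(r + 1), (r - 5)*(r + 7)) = r - 5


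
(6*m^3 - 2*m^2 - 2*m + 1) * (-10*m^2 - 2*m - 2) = -60*m^5 + 8*m^4 + 12*m^3 - 2*m^2 + 2*m - 2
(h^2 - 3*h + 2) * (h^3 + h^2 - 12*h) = h^5 - 2*h^4 - 13*h^3 + 38*h^2 - 24*h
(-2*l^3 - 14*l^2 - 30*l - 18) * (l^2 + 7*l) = -2*l^5 - 28*l^4 - 128*l^3 - 228*l^2 - 126*l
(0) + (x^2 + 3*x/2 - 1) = x^2 + 3*x/2 - 1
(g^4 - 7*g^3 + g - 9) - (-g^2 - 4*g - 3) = g^4 - 7*g^3 + g^2 + 5*g - 6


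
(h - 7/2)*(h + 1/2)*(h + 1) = h^3 - 2*h^2 - 19*h/4 - 7/4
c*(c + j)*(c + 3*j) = c^3 + 4*c^2*j + 3*c*j^2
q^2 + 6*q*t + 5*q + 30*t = (q + 5)*(q + 6*t)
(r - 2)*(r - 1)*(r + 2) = r^3 - r^2 - 4*r + 4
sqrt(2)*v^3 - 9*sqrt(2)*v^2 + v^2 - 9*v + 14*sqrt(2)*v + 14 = (v - 7)*(v - 2)*(sqrt(2)*v + 1)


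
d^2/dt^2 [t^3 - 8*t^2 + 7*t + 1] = 6*t - 16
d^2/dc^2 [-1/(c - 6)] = -2/(c - 6)^3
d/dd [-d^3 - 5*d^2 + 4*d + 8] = -3*d^2 - 10*d + 4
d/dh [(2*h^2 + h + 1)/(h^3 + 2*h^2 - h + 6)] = ((4*h + 1)*(h^3 + 2*h^2 - h + 6) - (2*h^2 + h + 1)*(3*h^2 + 4*h - 1))/(h^3 + 2*h^2 - h + 6)^2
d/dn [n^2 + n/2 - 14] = 2*n + 1/2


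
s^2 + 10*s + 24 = (s + 4)*(s + 6)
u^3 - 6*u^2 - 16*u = u*(u - 8)*(u + 2)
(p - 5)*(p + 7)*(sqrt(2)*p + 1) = sqrt(2)*p^3 + p^2 + 2*sqrt(2)*p^2 - 35*sqrt(2)*p + 2*p - 35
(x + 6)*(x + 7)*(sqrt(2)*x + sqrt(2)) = sqrt(2)*x^3 + 14*sqrt(2)*x^2 + 55*sqrt(2)*x + 42*sqrt(2)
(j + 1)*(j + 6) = j^2 + 7*j + 6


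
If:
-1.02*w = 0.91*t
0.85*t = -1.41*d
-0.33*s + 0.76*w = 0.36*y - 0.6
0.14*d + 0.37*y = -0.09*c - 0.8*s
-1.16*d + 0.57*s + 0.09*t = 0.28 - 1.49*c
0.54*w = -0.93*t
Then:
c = 0.76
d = 0.00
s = -1.49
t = 0.00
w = 0.00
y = 3.03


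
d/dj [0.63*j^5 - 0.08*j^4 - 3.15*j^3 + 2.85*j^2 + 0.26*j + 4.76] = 3.15*j^4 - 0.32*j^3 - 9.45*j^2 + 5.7*j + 0.26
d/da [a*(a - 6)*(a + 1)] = 3*a^2 - 10*a - 6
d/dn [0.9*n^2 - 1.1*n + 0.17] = 1.8*n - 1.1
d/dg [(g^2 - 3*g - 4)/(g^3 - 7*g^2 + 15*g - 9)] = (-g^3 + 3*g^2 + 15*g - 29)/(g^5 - 11*g^4 + 46*g^3 - 90*g^2 + 81*g - 27)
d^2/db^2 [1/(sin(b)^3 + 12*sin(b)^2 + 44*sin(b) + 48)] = (-9*sin(b)^6 - 132*sin(b)^5 - 652*sin(b)^4 - 960*sin(b)^3 + 1496*sin(b)^2 + 4992*sin(b) + 2720)/(sin(b)^3 + 12*sin(b)^2 + 44*sin(b) + 48)^3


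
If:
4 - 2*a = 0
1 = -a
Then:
No Solution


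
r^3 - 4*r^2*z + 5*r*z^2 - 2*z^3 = (r - 2*z)*(r - z)^2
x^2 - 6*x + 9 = (x - 3)^2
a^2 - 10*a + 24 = (a - 6)*(a - 4)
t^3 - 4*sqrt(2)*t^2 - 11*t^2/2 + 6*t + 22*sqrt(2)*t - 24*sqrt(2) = (t - 4)*(t - 3/2)*(t - 4*sqrt(2))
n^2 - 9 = (n - 3)*(n + 3)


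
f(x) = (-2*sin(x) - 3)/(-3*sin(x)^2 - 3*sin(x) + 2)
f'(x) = (6*sin(x)*cos(x) + 3*cos(x))*(-2*sin(x) - 3)/(-3*sin(x)^2 - 3*sin(x) + 2)^2 - 2*cos(x)/(-3*sin(x)^2 - 3*sin(x) + 2) = (-18*sin(x) + 3*cos(2*x) - 16)*cos(x)/(3*sin(x)^2 + 3*sin(x) - 2)^2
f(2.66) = 118.22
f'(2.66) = 18178.05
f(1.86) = 1.35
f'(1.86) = 0.77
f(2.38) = 2.92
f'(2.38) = 9.11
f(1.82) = 1.33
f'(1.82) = 0.64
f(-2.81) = -0.88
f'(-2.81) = 1.04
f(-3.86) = 3.39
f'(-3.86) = 12.73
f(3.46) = -0.90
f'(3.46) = 1.08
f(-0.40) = -0.82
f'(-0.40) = -0.86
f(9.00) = -15.05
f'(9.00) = 302.46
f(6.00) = -0.94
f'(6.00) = -1.19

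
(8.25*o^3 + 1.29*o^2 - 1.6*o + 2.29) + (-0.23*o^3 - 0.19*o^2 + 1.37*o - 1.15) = 8.02*o^3 + 1.1*o^2 - 0.23*o + 1.14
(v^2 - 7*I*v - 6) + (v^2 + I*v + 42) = 2*v^2 - 6*I*v + 36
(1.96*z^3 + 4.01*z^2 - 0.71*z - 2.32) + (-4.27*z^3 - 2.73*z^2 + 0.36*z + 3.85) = -2.31*z^3 + 1.28*z^2 - 0.35*z + 1.53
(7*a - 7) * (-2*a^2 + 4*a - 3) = -14*a^3 + 42*a^2 - 49*a + 21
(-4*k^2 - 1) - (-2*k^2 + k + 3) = -2*k^2 - k - 4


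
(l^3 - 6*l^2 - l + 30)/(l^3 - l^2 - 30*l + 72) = (l^2 - 3*l - 10)/(l^2 + 2*l - 24)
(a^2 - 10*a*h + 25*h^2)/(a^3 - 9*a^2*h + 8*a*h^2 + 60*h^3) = (a - 5*h)/(a^2 - 4*a*h - 12*h^2)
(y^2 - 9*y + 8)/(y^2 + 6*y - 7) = (y - 8)/(y + 7)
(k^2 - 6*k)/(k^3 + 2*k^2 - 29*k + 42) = k*(k - 6)/(k^3 + 2*k^2 - 29*k + 42)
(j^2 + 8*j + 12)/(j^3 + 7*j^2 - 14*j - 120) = (j + 2)/(j^2 + j - 20)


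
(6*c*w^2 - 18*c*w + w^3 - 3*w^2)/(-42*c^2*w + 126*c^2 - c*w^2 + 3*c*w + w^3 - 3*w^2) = w/(-7*c + w)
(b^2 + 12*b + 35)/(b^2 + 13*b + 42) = (b + 5)/(b + 6)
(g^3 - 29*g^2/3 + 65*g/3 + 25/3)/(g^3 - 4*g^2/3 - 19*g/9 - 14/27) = 9*(g^2 - 10*g + 25)/(9*g^2 - 15*g - 14)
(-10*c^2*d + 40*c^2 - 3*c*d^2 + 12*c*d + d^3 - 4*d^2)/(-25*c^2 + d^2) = (2*c*d - 8*c + d^2 - 4*d)/(5*c + d)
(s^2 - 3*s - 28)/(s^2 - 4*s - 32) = (s - 7)/(s - 8)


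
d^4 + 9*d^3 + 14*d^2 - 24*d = d*(d - 1)*(d + 4)*(d + 6)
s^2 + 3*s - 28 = (s - 4)*(s + 7)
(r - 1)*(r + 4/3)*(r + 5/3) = r^3 + 2*r^2 - 7*r/9 - 20/9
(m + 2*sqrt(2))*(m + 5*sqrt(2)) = m^2 + 7*sqrt(2)*m + 20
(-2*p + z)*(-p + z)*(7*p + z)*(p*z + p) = 14*p^4*z + 14*p^4 - 19*p^3*z^2 - 19*p^3*z + 4*p^2*z^3 + 4*p^2*z^2 + p*z^4 + p*z^3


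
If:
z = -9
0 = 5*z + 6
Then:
No Solution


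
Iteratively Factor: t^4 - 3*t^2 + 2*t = (t - 1)*(t^3 + t^2 - 2*t) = (t - 1)*(t + 2)*(t^2 - t) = (t - 1)^2*(t + 2)*(t)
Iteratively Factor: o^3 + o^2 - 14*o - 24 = (o + 2)*(o^2 - o - 12) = (o + 2)*(o + 3)*(o - 4)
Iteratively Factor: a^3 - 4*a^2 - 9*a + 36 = (a - 3)*(a^2 - a - 12) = (a - 4)*(a - 3)*(a + 3)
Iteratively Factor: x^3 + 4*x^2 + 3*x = (x + 3)*(x^2 + x) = (x + 1)*(x + 3)*(x)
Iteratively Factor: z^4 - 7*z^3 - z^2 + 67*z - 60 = (z - 1)*(z^3 - 6*z^2 - 7*z + 60) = (z - 5)*(z - 1)*(z^2 - z - 12) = (z - 5)*(z - 4)*(z - 1)*(z + 3)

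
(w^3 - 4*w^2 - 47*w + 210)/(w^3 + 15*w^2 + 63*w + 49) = (w^2 - 11*w + 30)/(w^2 + 8*w + 7)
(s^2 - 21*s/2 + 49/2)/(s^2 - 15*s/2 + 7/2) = (2*s - 7)/(2*s - 1)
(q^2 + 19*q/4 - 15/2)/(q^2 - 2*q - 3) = (-4*q^2 - 19*q + 30)/(4*(-q^2 + 2*q + 3))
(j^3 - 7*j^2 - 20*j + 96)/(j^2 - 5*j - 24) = (j^2 + j - 12)/(j + 3)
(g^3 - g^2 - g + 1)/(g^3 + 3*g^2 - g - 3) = (g - 1)/(g + 3)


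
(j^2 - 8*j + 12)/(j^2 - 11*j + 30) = (j - 2)/(j - 5)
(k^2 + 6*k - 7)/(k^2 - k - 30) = (-k^2 - 6*k + 7)/(-k^2 + k + 30)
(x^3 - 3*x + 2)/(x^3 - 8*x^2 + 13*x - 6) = (x + 2)/(x - 6)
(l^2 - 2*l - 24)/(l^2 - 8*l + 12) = (l + 4)/(l - 2)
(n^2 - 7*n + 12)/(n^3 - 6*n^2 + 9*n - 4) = (n - 3)/(n^2 - 2*n + 1)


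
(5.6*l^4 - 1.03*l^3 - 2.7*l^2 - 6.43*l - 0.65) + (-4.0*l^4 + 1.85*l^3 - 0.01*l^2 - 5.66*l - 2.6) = 1.6*l^4 + 0.82*l^3 - 2.71*l^2 - 12.09*l - 3.25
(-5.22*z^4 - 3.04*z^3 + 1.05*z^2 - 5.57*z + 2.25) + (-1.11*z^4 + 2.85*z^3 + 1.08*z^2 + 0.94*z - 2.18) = -6.33*z^4 - 0.19*z^3 + 2.13*z^2 - 4.63*z + 0.0699999999999998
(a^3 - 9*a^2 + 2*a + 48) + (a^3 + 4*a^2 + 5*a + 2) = 2*a^3 - 5*a^2 + 7*a + 50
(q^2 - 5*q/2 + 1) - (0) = q^2 - 5*q/2 + 1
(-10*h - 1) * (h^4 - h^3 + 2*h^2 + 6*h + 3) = -10*h^5 + 9*h^4 - 19*h^3 - 62*h^2 - 36*h - 3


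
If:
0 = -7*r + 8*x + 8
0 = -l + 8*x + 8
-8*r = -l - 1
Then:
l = 7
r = 1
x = -1/8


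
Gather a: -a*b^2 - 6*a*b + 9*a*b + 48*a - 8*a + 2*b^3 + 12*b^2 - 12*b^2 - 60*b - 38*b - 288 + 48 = a*(-b^2 + 3*b + 40) + 2*b^3 - 98*b - 240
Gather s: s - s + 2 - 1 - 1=0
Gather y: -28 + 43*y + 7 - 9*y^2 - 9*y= -9*y^2 + 34*y - 21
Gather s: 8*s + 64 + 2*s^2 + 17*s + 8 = 2*s^2 + 25*s + 72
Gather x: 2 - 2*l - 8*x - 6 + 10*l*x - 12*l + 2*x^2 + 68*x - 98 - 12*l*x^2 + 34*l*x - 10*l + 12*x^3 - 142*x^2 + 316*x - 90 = -24*l + 12*x^3 + x^2*(-12*l - 140) + x*(44*l + 376) - 192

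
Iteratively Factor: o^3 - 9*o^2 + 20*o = (o)*(o^2 - 9*o + 20) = o*(o - 5)*(o - 4)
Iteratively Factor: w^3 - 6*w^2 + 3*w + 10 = (w - 2)*(w^2 - 4*w - 5) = (w - 2)*(w + 1)*(w - 5)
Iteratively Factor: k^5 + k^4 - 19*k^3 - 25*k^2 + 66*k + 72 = (k + 3)*(k^4 - 2*k^3 - 13*k^2 + 14*k + 24) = (k - 4)*(k + 3)*(k^3 + 2*k^2 - 5*k - 6) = (k - 4)*(k + 1)*(k + 3)*(k^2 + k - 6) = (k - 4)*(k - 2)*(k + 1)*(k + 3)*(k + 3)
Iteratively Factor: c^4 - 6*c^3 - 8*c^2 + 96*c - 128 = (c + 4)*(c^3 - 10*c^2 + 32*c - 32) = (c - 2)*(c + 4)*(c^2 - 8*c + 16) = (c - 4)*(c - 2)*(c + 4)*(c - 4)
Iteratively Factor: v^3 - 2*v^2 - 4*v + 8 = (v - 2)*(v^2 - 4) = (v - 2)*(v + 2)*(v - 2)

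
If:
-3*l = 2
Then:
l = -2/3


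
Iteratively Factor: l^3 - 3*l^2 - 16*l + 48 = (l - 3)*(l^2 - 16) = (l - 3)*(l + 4)*(l - 4)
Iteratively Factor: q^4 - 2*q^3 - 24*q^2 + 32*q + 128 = (q - 4)*(q^3 + 2*q^2 - 16*q - 32) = (q - 4)*(q + 4)*(q^2 - 2*q - 8) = (q - 4)*(q + 2)*(q + 4)*(q - 4)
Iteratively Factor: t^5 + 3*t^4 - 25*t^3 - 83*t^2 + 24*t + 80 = (t + 4)*(t^4 - t^3 - 21*t^2 + t + 20) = (t + 1)*(t + 4)*(t^3 - 2*t^2 - 19*t + 20) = (t - 1)*(t + 1)*(t + 4)*(t^2 - t - 20) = (t - 1)*(t + 1)*(t + 4)^2*(t - 5)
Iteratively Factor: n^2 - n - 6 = (n - 3)*(n + 2)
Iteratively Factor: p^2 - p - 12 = (p - 4)*(p + 3)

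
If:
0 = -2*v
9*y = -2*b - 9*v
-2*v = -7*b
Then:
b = 0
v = 0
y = 0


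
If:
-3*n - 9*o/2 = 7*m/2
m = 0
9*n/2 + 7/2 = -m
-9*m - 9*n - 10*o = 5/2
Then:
No Solution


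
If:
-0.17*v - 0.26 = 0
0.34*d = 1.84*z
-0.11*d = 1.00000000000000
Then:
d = -9.09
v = -1.53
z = -1.68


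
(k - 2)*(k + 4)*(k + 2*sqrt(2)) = k^3 + 2*k^2 + 2*sqrt(2)*k^2 - 8*k + 4*sqrt(2)*k - 16*sqrt(2)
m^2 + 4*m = m*(m + 4)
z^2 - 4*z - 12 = (z - 6)*(z + 2)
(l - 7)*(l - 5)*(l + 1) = l^3 - 11*l^2 + 23*l + 35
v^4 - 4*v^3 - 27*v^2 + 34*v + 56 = (v - 7)*(v - 2)*(v + 1)*(v + 4)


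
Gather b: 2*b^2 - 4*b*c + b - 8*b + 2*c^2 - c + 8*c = 2*b^2 + b*(-4*c - 7) + 2*c^2 + 7*c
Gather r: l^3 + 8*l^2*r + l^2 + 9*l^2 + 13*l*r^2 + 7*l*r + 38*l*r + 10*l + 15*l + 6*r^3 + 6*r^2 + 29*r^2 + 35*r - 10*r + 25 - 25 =l^3 + 10*l^2 + 25*l + 6*r^3 + r^2*(13*l + 35) + r*(8*l^2 + 45*l + 25)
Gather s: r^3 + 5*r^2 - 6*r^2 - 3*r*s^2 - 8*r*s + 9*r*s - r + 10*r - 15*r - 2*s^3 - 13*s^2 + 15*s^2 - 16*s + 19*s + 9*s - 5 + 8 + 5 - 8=r^3 - r^2 - 6*r - 2*s^3 + s^2*(2 - 3*r) + s*(r + 12)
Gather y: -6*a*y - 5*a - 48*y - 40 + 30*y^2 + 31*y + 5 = -5*a + 30*y^2 + y*(-6*a - 17) - 35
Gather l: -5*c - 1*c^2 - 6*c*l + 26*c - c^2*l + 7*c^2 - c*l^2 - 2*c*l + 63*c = 6*c^2 - c*l^2 + 84*c + l*(-c^2 - 8*c)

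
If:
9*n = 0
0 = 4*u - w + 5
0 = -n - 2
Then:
No Solution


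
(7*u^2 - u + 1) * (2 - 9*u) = -63*u^3 + 23*u^2 - 11*u + 2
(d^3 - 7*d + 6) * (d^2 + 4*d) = d^5 + 4*d^4 - 7*d^3 - 22*d^2 + 24*d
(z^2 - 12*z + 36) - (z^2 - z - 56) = 92 - 11*z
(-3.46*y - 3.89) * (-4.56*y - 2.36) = 15.7776*y^2 + 25.904*y + 9.1804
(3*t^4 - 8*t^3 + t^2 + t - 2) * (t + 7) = 3*t^5 + 13*t^4 - 55*t^3 + 8*t^2 + 5*t - 14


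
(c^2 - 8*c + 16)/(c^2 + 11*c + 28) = (c^2 - 8*c + 16)/(c^2 + 11*c + 28)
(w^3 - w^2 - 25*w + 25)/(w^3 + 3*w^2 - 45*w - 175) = (w^2 - 6*w + 5)/(w^2 - 2*w - 35)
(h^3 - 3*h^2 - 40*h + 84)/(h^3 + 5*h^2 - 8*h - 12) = (h - 7)/(h + 1)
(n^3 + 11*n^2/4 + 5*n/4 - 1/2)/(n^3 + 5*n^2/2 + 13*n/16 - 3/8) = 4*(n + 1)/(4*n + 3)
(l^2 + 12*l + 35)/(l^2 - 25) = (l + 7)/(l - 5)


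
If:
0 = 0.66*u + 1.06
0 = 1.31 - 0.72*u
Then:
No Solution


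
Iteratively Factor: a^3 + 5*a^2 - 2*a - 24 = (a + 3)*(a^2 + 2*a - 8) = (a - 2)*(a + 3)*(a + 4)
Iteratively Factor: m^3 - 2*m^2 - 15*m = (m + 3)*(m^2 - 5*m) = m*(m + 3)*(m - 5)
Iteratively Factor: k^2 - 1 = (k - 1)*(k + 1)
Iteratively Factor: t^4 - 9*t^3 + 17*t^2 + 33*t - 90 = (t - 3)*(t^3 - 6*t^2 - t + 30) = (t - 3)^2*(t^2 - 3*t - 10) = (t - 5)*(t - 3)^2*(t + 2)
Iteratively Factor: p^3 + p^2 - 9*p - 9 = (p + 3)*(p^2 - 2*p - 3) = (p - 3)*(p + 3)*(p + 1)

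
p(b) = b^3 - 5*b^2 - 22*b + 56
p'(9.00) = 131.00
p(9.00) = 182.00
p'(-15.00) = 803.00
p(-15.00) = -4114.00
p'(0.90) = -28.57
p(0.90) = 32.88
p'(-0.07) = -21.29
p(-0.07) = 57.52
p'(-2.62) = 24.79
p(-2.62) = 61.33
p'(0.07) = -22.69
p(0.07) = 54.44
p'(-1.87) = 7.19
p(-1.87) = 73.12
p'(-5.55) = 125.91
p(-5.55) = -146.87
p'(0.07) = -22.69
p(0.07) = 54.44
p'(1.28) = -29.88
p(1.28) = 21.75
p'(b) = 3*b^2 - 10*b - 22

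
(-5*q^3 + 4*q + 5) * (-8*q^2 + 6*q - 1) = 40*q^5 - 30*q^4 - 27*q^3 - 16*q^2 + 26*q - 5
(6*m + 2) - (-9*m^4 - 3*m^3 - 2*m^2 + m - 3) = 9*m^4 + 3*m^3 + 2*m^2 + 5*m + 5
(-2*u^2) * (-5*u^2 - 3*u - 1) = 10*u^4 + 6*u^3 + 2*u^2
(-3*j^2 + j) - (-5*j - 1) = -3*j^2 + 6*j + 1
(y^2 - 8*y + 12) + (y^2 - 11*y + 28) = 2*y^2 - 19*y + 40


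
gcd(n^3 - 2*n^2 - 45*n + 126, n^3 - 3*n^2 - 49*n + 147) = n^2 + 4*n - 21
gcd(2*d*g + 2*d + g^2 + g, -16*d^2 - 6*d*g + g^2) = 2*d + g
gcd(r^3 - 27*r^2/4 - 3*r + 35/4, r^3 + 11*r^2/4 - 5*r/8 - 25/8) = r^2 + r/4 - 5/4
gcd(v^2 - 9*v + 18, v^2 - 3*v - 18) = v - 6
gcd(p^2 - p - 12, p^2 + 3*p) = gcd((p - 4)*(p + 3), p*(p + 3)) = p + 3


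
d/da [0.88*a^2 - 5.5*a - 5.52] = 1.76*a - 5.5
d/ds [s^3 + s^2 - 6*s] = 3*s^2 + 2*s - 6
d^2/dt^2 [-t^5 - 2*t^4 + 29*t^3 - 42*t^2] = -20*t^3 - 24*t^2 + 174*t - 84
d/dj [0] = 0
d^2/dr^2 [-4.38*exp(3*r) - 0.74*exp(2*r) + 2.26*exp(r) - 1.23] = (-39.42*exp(2*r) - 2.96*exp(r) + 2.26)*exp(r)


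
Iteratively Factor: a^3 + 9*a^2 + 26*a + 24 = (a + 4)*(a^2 + 5*a + 6) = (a + 2)*(a + 4)*(a + 3)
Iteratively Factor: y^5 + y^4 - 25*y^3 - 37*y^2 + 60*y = (y + 4)*(y^4 - 3*y^3 - 13*y^2 + 15*y) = (y + 3)*(y + 4)*(y^3 - 6*y^2 + 5*y) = (y - 5)*(y + 3)*(y + 4)*(y^2 - y) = y*(y - 5)*(y + 3)*(y + 4)*(y - 1)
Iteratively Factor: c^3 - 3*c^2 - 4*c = (c + 1)*(c^2 - 4*c) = (c - 4)*(c + 1)*(c)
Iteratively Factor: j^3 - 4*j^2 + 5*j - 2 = (j - 2)*(j^2 - 2*j + 1) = (j - 2)*(j - 1)*(j - 1)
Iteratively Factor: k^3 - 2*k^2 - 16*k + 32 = (k + 4)*(k^2 - 6*k + 8) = (k - 4)*(k + 4)*(k - 2)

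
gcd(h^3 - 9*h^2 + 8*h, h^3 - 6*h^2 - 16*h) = h^2 - 8*h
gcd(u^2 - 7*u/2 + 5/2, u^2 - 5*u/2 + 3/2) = u - 1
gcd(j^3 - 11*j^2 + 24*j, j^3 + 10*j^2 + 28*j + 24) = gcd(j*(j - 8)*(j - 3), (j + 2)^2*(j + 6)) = 1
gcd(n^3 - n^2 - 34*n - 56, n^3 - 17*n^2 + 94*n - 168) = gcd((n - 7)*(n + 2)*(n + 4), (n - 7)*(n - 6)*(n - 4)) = n - 7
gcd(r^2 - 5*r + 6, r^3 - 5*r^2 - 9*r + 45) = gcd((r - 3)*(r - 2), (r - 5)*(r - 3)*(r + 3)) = r - 3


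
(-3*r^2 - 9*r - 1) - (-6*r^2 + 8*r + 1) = 3*r^2 - 17*r - 2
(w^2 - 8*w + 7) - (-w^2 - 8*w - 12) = 2*w^2 + 19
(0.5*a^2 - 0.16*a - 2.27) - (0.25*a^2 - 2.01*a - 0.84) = 0.25*a^2 + 1.85*a - 1.43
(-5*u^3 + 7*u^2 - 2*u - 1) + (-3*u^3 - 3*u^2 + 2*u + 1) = -8*u^3 + 4*u^2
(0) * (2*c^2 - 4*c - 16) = 0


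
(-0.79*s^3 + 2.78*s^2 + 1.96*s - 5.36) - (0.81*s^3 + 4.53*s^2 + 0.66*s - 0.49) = -1.6*s^3 - 1.75*s^2 + 1.3*s - 4.87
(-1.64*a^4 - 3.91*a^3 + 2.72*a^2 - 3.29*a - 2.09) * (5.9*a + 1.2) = -9.676*a^5 - 25.037*a^4 + 11.356*a^3 - 16.147*a^2 - 16.279*a - 2.508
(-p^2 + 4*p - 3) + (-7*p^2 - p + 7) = -8*p^2 + 3*p + 4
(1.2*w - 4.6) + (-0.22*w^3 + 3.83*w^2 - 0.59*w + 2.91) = -0.22*w^3 + 3.83*w^2 + 0.61*w - 1.69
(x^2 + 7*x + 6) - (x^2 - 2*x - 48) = 9*x + 54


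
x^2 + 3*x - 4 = (x - 1)*(x + 4)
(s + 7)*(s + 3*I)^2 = s^3 + 7*s^2 + 6*I*s^2 - 9*s + 42*I*s - 63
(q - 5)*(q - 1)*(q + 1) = q^3 - 5*q^2 - q + 5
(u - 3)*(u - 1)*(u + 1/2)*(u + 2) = u^4 - 3*u^3/2 - 6*u^2 + 7*u/2 + 3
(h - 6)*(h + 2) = h^2 - 4*h - 12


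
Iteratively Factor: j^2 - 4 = (j + 2)*(j - 2)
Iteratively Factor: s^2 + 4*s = (s + 4)*(s)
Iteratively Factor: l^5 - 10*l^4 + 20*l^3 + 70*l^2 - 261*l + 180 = (l + 3)*(l^4 - 13*l^3 + 59*l^2 - 107*l + 60) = (l - 3)*(l + 3)*(l^3 - 10*l^2 + 29*l - 20) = (l - 5)*(l - 3)*(l + 3)*(l^2 - 5*l + 4) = (l - 5)*(l - 3)*(l - 1)*(l + 3)*(l - 4)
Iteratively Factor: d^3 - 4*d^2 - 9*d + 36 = (d - 3)*(d^2 - d - 12) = (d - 3)*(d + 3)*(d - 4)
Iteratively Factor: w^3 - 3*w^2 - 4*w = (w - 4)*(w^2 + w) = (w - 4)*(w + 1)*(w)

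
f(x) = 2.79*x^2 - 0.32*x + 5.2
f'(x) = 5.58*x - 0.32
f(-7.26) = 154.58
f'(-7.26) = -40.83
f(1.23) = 9.03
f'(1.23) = 6.54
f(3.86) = 45.53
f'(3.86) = 21.22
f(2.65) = 23.94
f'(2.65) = 14.47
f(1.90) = 14.66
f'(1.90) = 10.28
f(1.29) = 9.43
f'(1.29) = 6.88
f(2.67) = 24.24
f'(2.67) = 14.58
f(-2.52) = 23.72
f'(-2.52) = -14.38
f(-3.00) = 31.27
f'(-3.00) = -17.06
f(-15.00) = 637.75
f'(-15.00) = -84.02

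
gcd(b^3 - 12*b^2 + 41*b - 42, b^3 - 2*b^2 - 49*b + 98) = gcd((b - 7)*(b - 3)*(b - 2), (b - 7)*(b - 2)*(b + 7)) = b^2 - 9*b + 14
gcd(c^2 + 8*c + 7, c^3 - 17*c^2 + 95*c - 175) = 1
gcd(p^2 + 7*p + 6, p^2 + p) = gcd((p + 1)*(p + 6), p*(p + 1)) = p + 1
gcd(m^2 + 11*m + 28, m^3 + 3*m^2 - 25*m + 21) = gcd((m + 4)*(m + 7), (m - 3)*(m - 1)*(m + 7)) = m + 7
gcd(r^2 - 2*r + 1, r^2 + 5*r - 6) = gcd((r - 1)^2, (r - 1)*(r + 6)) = r - 1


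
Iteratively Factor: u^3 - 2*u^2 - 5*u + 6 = (u - 3)*(u^2 + u - 2) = (u - 3)*(u - 1)*(u + 2)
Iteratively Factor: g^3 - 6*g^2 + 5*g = (g - 5)*(g^2 - g) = (g - 5)*(g - 1)*(g)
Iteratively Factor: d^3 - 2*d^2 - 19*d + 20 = (d - 5)*(d^2 + 3*d - 4) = (d - 5)*(d - 1)*(d + 4)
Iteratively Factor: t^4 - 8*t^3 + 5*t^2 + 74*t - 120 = (t + 3)*(t^3 - 11*t^2 + 38*t - 40) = (t - 2)*(t + 3)*(t^2 - 9*t + 20) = (t - 4)*(t - 2)*(t + 3)*(t - 5)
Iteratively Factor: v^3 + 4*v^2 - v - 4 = (v + 4)*(v^2 - 1) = (v - 1)*(v + 4)*(v + 1)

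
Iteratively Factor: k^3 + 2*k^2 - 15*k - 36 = (k + 3)*(k^2 - k - 12) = (k - 4)*(k + 3)*(k + 3)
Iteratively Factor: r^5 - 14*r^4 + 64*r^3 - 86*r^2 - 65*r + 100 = (r + 1)*(r^4 - 15*r^3 + 79*r^2 - 165*r + 100) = (r - 4)*(r + 1)*(r^3 - 11*r^2 + 35*r - 25) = (r - 4)*(r - 1)*(r + 1)*(r^2 - 10*r + 25) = (r - 5)*(r - 4)*(r - 1)*(r + 1)*(r - 5)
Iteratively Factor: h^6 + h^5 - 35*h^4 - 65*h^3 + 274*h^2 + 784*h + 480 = (h + 3)*(h^5 - 2*h^4 - 29*h^3 + 22*h^2 + 208*h + 160) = (h - 4)*(h + 3)*(h^4 + 2*h^3 - 21*h^2 - 62*h - 40) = (h - 5)*(h - 4)*(h + 3)*(h^3 + 7*h^2 + 14*h + 8) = (h - 5)*(h - 4)*(h + 3)*(h + 4)*(h^2 + 3*h + 2) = (h - 5)*(h - 4)*(h + 2)*(h + 3)*(h + 4)*(h + 1)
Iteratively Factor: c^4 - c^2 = (c)*(c^3 - c) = c*(c - 1)*(c^2 + c) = c^2*(c - 1)*(c + 1)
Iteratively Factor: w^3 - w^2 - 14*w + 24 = (w - 2)*(w^2 + w - 12) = (w - 2)*(w + 4)*(w - 3)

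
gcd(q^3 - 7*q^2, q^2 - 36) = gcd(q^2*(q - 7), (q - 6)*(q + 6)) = 1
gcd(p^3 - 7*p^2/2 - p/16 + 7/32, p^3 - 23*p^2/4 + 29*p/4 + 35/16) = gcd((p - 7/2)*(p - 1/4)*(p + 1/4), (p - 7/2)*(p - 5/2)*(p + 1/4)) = p^2 - 13*p/4 - 7/8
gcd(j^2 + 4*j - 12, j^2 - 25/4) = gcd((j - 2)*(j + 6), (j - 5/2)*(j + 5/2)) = 1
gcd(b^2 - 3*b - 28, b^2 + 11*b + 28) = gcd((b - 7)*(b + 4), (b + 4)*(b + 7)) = b + 4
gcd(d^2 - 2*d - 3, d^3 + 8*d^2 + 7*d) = d + 1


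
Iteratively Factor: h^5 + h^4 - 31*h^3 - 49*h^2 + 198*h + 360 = (h - 3)*(h^4 + 4*h^3 - 19*h^2 - 106*h - 120) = (h - 3)*(h + 2)*(h^3 + 2*h^2 - 23*h - 60) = (h - 5)*(h - 3)*(h + 2)*(h^2 + 7*h + 12) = (h - 5)*(h - 3)*(h + 2)*(h + 4)*(h + 3)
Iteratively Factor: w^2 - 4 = (w + 2)*(w - 2)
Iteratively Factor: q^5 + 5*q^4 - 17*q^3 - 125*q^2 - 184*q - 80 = (q + 1)*(q^4 + 4*q^3 - 21*q^2 - 104*q - 80) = (q + 1)*(q + 4)*(q^3 - 21*q - 20) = (q - 5)*(q + 1)*(q + 4)*(q^2 + 5*q + 4) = (q - 5)*(q + 1)*(q + 4)^2*(q + 1)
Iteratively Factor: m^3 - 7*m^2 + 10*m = (m - 5)*(m^2 - 2*m) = (m - 5)*(m - 2)*(m)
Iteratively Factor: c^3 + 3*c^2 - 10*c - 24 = (c - 3)*(c^2 + 6*c + 8) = (c - 3)*(c + 4)*(c + 2)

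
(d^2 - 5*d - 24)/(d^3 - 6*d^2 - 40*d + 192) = (d + 3)/(d^2 + 2*d - 24)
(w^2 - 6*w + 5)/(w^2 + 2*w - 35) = (w - 1)/(w + 7)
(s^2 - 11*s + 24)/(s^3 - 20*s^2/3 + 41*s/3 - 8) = 3*(s - 8)/(3*s^2 - 11*s + 8)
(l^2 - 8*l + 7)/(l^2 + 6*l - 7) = (l - 7)/(l + 7)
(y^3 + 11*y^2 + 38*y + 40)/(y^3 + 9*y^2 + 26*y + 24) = (y + 5)/(y + 3)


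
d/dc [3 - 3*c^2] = -6*c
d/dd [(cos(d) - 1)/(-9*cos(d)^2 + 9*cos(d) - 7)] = (-9*cos(d)^2 + 18*cos(d) - 2)*sin(d)/(9*sin(d)^2 + 9*cos(d) - 16)^2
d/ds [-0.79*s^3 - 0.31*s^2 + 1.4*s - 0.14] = -2.37*s^2 - 0.62*s + 1.4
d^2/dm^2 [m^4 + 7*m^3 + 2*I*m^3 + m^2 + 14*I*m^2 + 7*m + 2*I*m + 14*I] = 12*m^2 + m*(42 + 12*I) + 2 + 28*I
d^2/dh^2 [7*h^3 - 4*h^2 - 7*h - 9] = 42*h - 8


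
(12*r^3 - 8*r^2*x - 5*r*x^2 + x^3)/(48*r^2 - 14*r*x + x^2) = (-2*r^2 + r*x + x^2)/(-8*r + x)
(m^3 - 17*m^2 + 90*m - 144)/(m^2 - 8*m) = m - 9 + 18/m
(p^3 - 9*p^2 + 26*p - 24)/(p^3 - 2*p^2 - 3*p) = (p^2 - 6*p + 8)/(p*(p + 1))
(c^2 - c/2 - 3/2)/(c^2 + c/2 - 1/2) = (2*c - 3)/(2*c - 1)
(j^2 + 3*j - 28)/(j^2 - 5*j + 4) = (j + 7)/(j - 1)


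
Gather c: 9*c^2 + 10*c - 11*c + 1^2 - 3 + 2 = 9*c^2 - c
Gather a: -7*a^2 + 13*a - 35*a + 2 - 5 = -7*a^2 - 22*a - 3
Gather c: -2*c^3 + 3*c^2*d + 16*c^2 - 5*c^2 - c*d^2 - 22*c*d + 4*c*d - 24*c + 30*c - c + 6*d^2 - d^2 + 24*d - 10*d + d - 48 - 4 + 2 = -2*c^3 + c^2*(3*d + 11) + c*(-d^2 - 18*d + 5) + 5*d^2 + 15*d - 50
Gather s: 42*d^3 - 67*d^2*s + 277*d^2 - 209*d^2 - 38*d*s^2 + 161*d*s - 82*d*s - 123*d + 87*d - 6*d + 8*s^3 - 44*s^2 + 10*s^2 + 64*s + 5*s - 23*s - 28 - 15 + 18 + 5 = 42*d^3 + 68*d^2 - 42*d + 8*s^3 + s^2*(-38*d - 34) + s*(-67*d^2 + 79*d + 46) - 20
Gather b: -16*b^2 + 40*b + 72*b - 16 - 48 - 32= -16*b^2 + 112*b - 96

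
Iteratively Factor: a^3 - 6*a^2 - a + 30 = (a - 3)*(a^2 - 3*a - 10) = (a - 5)*(a - 3)*(a + 2)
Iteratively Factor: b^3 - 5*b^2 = (b)*(b^2 - 5*b) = b*(b - 5)*(b)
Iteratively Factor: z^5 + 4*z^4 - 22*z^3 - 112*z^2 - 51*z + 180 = (z + 3)*(z^4 + z^3 - 25*z^2 - 37*z + 60) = (z - 5)*(z + 3)*(z^3 + 6*z^2 + 5*z - 12) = (z - 5)*(z + 3)*(z + 4)*(z^2 + 2*z - 3) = (z - 5)*(z + 3)^2*(z + 4)*(z - 1)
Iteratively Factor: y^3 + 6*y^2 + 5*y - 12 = (y + 4)*(y^2 + 2*y - 3) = (y + 3)*(y + 4)*(y - 1)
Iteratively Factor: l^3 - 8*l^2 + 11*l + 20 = (l - 5)*(l^2 - 3*l - 4) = (l - 5)*(l - 4)*(l + 1)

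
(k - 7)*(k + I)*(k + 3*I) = k^3 - 7*k^2 + 4*I*k^2 - 3*k - 28*I*k + 21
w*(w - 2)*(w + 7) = w^3 + 5*w^2 - 14*w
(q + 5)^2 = q^2 + 10*q + 25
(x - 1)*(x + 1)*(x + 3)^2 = x^4 + 6*x^3 + 8*x^2 - 6*x - 9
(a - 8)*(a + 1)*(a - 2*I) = a^3 - 7*a^2 - 2*I*a^2 - 8*a + 14*I*a + 16*I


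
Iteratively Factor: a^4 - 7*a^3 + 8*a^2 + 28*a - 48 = (a - 3)*(a^3 - 4*a^2 - 4*a + 16) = (a - 3)*(a + 2)*(a^2 - 6*a + 8) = (a - 4)*(a - 3)*(a + 2)*(a - 2)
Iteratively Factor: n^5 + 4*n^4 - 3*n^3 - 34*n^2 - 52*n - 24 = (n + 2)*(n^4 + 2*n^3 - 7*n^2 - 20*n - 12) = (n + 2)^2*(n^3 - 7*n - 6) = (n + 2)^3*(n^2 - 2*n - 3) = (n + 1)*(n + 2)^3*(n - 3)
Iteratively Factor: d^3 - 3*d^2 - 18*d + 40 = (d - 5)*(d^2 + 2*d - 8) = (d - 5)*(d - 2)*(d + 4)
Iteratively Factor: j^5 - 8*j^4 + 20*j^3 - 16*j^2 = (j - 4)*(j^4 - 4*j^3 + 4*j^2) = j*(j - 4)*(j^3 - 4*j^2 + 4*j) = j*(j - 4)*(j - 2)*(j^2 - 2*j) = j*(j - 4)*(j - 2)^2*(j)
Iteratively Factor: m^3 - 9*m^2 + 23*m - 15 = (m - 3)*(m^2 - 6*m + 5) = (m - 5)*(m - 3)*(m - 1)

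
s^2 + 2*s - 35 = (s - 5)*(s + 7)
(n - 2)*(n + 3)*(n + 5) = n^3 + 6*n^2 - n - 30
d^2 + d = d*(d + 1)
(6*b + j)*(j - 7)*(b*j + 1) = 6*b^2*j^2 - 42*b^2*j + b*j^3 - 7*b*j^2 + 6*b*j - 42*b + j^2 - 7*j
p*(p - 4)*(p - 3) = p^3 - 7*p^2 + 12*p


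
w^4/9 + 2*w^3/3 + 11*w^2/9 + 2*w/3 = w*(w/3 + 1/3)*(w/3 + 1)*(w + 2)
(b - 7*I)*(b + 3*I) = b^2 - 4*I*b + 21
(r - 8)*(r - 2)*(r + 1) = r^3 - 9*r^2 + 6*r + 16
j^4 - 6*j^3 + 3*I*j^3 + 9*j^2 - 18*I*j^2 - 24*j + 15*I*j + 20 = (j - 5)*(j - 1)*(j - I)*(j + 4*I)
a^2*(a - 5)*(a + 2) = a^4 - 3*a^3 - 10*a^2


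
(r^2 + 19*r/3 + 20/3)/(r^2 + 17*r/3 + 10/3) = (3*r + 4)/(3*r + 2)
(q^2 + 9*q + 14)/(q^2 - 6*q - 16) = (q + 7)/(q - 8)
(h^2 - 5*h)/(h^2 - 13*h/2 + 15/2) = 2*h/(2*h - 3)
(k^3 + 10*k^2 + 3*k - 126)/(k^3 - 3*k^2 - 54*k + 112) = (k^2 + 3*k - 18)/(k^2 - 10*k + 16)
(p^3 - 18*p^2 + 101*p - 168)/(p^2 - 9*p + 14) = (p^2 - 11*p + 24)/(p - 2)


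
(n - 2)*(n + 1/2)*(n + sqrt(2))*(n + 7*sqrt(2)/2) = n^4 - 3*n^3/2 + 9*sqrt(2)*n^3/2 - 27*sqrt(2)*n^2/4 + 6*n^2 - 21*n/2 - 9*sqrt(2)*n/2 - 7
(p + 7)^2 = p^2 + 14*p + 49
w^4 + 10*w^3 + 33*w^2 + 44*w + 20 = (w + 1)*(w + 2)^2*(w + 5)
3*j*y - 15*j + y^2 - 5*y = (3*j + y)*(y - 5)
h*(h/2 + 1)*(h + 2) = h^3/2 + 2*h^2 + 2*h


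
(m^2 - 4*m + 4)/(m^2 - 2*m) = (m - 2)/m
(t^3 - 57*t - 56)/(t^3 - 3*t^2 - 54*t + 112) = (t + 1)/(t - 2)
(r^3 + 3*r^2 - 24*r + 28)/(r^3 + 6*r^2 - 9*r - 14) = (r - 2)/(r + 1)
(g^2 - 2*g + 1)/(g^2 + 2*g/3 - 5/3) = 3*(g - 1)/(3*g + 5)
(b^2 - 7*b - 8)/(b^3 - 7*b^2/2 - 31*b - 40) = 2*(b + 1)/(2*b^2 + 9*b + 10)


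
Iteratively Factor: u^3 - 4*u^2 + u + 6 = (u - 2)*(u^2 - 2*u - 3) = (u - 2)*(u + 1)*(u - 3)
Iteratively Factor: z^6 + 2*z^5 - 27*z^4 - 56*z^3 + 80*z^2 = (z - 5)*(z^5 + 7*z^4 + 8*z^3 - 16*z^2) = z*(z - 5)*(z^4 + 7*z^3 + 8*z^2 - 16*z) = z^2*(z - 5)*(z^3 + 7*z^2 + 8*z - 16) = z^2*(z - 5)*(z + 4)*(z^2 + 3*z - 4) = z^2*(z - 5)*(z - 1)*(z + 4)*(z + 4)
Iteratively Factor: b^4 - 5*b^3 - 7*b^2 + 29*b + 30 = (b + 1)*(b^3 - 6*b^2 - b + 30) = (b - 5)*(b + 1)*(b^2 - b - 6) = (b - 5)*(b + 1)*(b + 2)*(b - 3)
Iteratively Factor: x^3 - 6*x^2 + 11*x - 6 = (x - 3)*(x^2 - 3*x + 2) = (x - 3)*(x - 1)*(x - 2)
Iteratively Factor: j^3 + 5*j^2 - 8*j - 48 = (j - 3)*(j^2 + 8*j + 16) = (j - 3)*(j + 4)*(j + 4)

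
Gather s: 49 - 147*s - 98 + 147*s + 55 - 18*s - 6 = -18*s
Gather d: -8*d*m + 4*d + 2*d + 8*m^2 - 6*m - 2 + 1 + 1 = d*(6 - 8*m) + 8*m^2 - 6*m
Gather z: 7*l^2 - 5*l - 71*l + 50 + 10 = 7*l^2 - 76*l + 60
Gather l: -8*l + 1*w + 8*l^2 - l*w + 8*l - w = 8*l^2 - l*w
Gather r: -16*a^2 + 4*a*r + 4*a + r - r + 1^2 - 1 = -16*a^2 + 4*a*r + 4*a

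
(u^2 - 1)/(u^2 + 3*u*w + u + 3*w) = (u - 1)/(u + 3*w)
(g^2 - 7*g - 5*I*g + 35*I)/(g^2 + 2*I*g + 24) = (g^2 - 7*g - 5*I*g + 35*I)/(g^2 + 2*I*g + 24)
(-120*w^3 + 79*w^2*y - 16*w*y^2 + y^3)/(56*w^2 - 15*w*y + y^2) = (15*w^2 - 8*w*y + y^2)/(-7*w + y)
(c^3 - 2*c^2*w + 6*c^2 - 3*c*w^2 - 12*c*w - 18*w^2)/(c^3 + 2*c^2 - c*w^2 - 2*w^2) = (-c^2 + 3*c*w - 6*c + 18*w)/(-c^2 + c*w - 2*c + 2*w)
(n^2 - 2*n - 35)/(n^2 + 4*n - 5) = (n - 7)/(n - 1)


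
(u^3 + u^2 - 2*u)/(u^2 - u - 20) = u*(-u^2 - u + 2)/(-u^2 + u + 20)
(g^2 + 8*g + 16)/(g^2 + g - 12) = (g + 4)/(g - 3)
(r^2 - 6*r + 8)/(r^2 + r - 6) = (r - 4)/(r + 3)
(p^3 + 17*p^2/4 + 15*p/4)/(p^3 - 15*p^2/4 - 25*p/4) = (p + 3)/(p - 5)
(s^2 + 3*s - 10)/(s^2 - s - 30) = (s - 2)/(s - 6)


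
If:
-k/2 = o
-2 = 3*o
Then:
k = 4/3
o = -2/3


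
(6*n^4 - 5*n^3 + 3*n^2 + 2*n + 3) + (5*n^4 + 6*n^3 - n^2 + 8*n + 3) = 11*n^4 + n^3 + 2*n^2 + 10*n + 6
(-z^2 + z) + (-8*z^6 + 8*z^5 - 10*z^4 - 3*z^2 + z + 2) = -8*z^6 + 8*z^5 - 10*z^4 - 4*z^2 + 2*z + 2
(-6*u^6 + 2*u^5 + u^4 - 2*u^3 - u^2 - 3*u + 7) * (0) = 0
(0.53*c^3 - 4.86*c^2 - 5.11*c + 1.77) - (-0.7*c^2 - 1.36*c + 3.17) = 0.53*c^3 - 4.16*c^2 - 3.75*c - 1.4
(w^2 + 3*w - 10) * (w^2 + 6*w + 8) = w^4 + 9*w^3 + 16*w^2 - 36*w - 80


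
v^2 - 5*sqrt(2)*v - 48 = (v - 8*sqrt(2))*(v + 3*sqrt(2))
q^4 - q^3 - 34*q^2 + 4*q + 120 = (q - 6)*(q - 2)*(q + 2)*(q + 5)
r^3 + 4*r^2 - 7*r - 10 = (r - 2)*(r + 1)*(r + 5)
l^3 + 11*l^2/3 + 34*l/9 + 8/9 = (l + 1/3)*(l + 4/3)*(l + 2)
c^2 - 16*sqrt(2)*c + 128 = (c - 8*sqrt(2))^2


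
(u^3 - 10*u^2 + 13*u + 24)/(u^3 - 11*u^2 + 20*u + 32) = (u - 3)/(u - 4)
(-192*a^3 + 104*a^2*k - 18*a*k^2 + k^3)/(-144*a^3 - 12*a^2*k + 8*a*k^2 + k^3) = (48*a^2 - 14*a*k + k^2)/(36*a^2 + 12*a*k + k^2)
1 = 1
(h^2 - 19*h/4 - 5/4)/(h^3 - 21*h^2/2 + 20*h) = (4*h^2 - 19*h - 5)/(2*h*(2*h^2 - 21*h + 40))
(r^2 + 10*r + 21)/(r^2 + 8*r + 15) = (r + 7)/(r + 5)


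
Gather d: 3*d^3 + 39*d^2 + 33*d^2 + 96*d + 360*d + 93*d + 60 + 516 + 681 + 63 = 3*d^3 + 72*d^2 + 549*d + 1320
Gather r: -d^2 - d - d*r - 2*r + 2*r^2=-d^2 - d + 2*r^2 + r*(-d - 2)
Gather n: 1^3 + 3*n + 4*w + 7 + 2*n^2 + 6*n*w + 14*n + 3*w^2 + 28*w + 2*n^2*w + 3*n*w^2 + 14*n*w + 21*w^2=n^2*(2*w + 2) + n*(3*w^2 + 20*w + 17) + 24*w^2 + 32*w + 8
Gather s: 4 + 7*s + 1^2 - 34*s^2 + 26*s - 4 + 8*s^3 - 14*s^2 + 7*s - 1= 8*s^3 - 48*s^2 + 40*s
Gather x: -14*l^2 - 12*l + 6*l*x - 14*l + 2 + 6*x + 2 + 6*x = -14*l^2 - 26*l + x*(6*l + 12) + 4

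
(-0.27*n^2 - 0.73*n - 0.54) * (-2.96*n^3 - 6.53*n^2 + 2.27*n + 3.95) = 0.7992*n^5 + 3.9239*n^4 + 5.7524*n^3 + 0.8026*n^2 - 4.1093*n - 2.133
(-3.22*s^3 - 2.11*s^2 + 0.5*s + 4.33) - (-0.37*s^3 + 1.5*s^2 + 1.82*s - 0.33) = -2.85*s^3 - 3.61*s^2 - 1.32*s + 4.66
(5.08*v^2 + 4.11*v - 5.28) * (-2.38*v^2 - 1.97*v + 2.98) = -12.0904*v^4 - 19.7894*v^3 + 19.6081*v^2 + 22.6494*v - 15.7344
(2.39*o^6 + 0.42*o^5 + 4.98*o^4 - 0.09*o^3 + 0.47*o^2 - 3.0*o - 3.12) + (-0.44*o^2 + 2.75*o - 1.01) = 2.39*o^6 + 0.42*o^5 + 4.98*o^4 - 0.09*o^3 + 0.03*o^2 - 0.25*o - 4.13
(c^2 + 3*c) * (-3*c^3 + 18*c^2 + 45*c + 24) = -3*c^5 + 9*c^4 + 99*c^3 + 159*c^2 + 72*c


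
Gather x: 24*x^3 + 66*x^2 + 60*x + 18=24*x^3 + 66*x^2 + 60*x + 18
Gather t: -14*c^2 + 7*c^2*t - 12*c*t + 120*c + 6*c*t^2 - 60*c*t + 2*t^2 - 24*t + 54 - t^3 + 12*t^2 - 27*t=-14*c^2 + 120*c - t^3 + t^2*(6*c + 14) + t*(7*c^2 - 72*c - 51) + 54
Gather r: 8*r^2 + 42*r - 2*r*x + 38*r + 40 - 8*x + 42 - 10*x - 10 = 8*r^2 + r*(80 - 2*x) - 18*x + 72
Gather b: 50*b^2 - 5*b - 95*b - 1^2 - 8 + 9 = 50*b^2 - 100*b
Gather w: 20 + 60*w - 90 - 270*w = -210*w - 70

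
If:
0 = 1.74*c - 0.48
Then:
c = 0.28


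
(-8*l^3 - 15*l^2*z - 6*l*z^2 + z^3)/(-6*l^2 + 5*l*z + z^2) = (-8*l^3 - 15*l^2*z - 6*l*z^2 + z^3)/(-6*l^2 + 5*l*z + z^2)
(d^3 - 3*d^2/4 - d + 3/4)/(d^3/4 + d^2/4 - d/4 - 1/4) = (4*d - 3)/(d + 1)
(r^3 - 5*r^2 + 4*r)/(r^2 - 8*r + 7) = r*(r - 4)/(r - 7)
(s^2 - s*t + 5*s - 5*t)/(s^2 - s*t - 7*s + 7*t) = (s + 5)/(s - 7)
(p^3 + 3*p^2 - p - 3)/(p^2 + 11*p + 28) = (p^3 + 3*p^2 - p - 3)/(p^2 + 11*p + 28)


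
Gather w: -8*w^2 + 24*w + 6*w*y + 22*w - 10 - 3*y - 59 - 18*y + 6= -8*w^2 + w*(6*y + 46) - 21*y - 63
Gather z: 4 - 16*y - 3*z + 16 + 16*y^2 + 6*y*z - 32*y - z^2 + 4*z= 16*y^2 - 48*y - z^2 + z*(6*y + 1) + 20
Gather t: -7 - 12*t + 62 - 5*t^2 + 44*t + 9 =-5*t^2 + 32*t + 64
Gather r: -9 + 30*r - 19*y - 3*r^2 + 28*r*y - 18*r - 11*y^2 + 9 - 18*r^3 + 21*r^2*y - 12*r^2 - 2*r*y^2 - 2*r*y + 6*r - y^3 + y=-18*r^3 + r^2*(21*y - 15) + r*(-2*y^2 + 26*y + 18) - y^3 - 11*y^2 - 18*y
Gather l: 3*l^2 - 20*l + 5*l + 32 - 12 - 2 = 3*l^2 - 15*l + 18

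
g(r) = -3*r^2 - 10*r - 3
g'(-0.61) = -6.34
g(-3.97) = -10.58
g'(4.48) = -36.88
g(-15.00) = -528.00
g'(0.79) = -14.74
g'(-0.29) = -8.26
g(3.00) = -60.00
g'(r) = -6*r - 10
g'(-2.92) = 7.52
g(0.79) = -12.77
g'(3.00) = -28.00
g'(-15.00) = 80.00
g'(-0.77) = -5.38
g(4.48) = -108.01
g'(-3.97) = 13.82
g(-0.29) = -0.35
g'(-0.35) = -7.90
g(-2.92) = 0.62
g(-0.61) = 1.98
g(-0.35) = 0.13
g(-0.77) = 2.92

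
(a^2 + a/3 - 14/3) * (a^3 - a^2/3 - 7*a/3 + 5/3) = a^5 - 64*a^3/9 + 22*a^2/9 + 103*a/9 - 70/9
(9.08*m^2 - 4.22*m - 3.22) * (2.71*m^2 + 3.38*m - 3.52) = 24.6068*m^4 + 19.2542*m^3 - 54.9514*m^2 + 3.9708*m + 11.3344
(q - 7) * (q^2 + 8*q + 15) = q^3 + q^2 - 41*q - 105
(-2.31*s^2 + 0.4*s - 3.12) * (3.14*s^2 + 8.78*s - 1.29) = -7.2534*s^4 - 19.0258*s^3 - 3.3049*s^2 - 27.9096*s + 4.0248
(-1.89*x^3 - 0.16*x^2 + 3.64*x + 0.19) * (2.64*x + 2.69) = -4.9896*x^4 - 5.5065*x^3 + 9.1792*x^2 + 10.2932*x + 0.5111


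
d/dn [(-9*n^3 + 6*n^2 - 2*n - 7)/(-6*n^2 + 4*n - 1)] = 3*(18*n^4 - 24*n^3 + 13*n^2 - 32*n + 10)/(36*n^4 - 48*n^3 + 28*n^2 - 8*n + 1)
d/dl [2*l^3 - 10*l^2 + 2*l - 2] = 6*l^2 - 20*l + 2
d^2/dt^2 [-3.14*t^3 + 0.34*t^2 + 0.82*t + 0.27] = 0.68 - 18.84*t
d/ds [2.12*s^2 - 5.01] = 4.24*s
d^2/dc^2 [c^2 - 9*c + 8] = 2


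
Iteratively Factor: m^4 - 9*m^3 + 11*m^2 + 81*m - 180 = (m + 3)*(m^3 - 12*m^2 + 47*m - 60) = (m - 5)*(m + 3)*(m^2 - 7*m + 12) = (m - 5)*(m - 4)*(m + 3)*(m - 3)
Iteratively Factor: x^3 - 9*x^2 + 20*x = (x)*(x^2 - 9*x + 20) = x*(x - 4)*(x - 5)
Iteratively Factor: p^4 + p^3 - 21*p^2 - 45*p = (p)*(p^3 + p^2 - 21*p - 45) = p*(p + 3)*(p^2 - 2*p - 15) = p*(p + 3)^2*(p - 5)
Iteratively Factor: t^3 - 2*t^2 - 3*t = (t)*(t^2 - 2*t - 3) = t*(t + 1)*(t - 3)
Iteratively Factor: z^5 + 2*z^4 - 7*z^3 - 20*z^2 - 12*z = (z + 1)*(z^4 + z^3 - 8*z^2 - 12*z) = z*(z + 1)*(z^3 + z^2 - 8*z - 12) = z*(z - 3)*(z + 1)*(z^2 + 4*z + 4) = z*(z - 3)*(z + 1)*(z + 2)*(z + 2)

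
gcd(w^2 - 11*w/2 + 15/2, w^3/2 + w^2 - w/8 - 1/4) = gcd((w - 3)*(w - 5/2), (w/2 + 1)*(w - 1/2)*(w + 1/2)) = 1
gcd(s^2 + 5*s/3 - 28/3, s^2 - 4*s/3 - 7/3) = s - 7/3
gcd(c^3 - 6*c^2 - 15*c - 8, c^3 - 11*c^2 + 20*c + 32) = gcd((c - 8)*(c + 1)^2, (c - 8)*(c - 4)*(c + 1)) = c^2 - 7*c - 8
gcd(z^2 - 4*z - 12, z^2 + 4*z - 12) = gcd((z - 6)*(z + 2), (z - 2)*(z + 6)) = 1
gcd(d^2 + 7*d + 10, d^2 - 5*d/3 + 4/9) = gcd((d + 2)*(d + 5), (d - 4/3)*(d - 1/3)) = 1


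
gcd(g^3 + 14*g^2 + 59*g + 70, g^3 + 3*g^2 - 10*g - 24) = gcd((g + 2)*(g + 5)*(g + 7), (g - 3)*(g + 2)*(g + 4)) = g + 2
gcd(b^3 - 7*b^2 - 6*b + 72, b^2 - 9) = b + 3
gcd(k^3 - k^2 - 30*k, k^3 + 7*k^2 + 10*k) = k^2 + 5*k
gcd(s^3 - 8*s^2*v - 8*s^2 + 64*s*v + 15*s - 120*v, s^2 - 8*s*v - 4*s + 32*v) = s - 8*v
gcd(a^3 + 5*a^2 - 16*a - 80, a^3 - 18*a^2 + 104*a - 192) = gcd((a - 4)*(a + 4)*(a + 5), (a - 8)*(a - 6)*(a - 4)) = a - 4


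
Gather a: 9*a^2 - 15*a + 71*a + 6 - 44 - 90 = 9*a^2 + 56*a - 128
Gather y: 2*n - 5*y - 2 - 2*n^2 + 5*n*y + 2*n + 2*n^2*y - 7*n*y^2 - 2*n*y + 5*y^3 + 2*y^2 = -2*n^2 + 4*n + 5*y^3 + y^2*(2 - 7*n) + y*(2*n^2 + 3*n - 5) - 2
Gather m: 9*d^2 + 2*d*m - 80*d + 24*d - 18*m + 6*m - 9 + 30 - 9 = 9*d^2 - 56*d + m*(2*d - 12) + 12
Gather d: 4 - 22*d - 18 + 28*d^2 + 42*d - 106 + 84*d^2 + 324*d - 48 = 112*d^2 + 344*d - 168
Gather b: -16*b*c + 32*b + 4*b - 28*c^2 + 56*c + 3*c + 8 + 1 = b*(36 - 16*c) - 28*c^2 + 59*c + 9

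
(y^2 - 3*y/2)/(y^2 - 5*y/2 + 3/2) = y/(y - 1)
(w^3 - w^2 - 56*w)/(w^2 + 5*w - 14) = w*(w - 8)/(w - 2)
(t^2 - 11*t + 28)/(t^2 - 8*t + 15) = (t^2 - 11*t + 28)/(t^2 - 8*t + 15)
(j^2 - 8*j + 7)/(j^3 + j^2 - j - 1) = (j - 7)/(j^2 + 2*j + 1)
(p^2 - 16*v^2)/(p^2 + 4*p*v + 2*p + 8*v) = (p - 4*v)/(p + 2)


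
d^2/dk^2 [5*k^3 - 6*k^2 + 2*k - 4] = 30*k - 12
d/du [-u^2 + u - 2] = 1 - 2*u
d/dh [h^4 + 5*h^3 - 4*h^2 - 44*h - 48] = 4*h^3 + 15*h^2 - 8*h - 44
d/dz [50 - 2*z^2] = -4*z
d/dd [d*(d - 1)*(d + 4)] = 3*d^2 + 6*d - 4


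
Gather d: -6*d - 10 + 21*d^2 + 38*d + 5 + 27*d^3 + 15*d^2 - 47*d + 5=27*d^3 + 36*d^2 - 15*d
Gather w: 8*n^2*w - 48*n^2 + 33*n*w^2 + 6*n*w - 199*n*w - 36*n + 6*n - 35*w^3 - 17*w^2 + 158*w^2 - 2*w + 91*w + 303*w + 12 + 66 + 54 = -48*n^2 - 30*n - 35*w^3 + w^2*(33*n + 141) + w*(8*n^2 - 193*n + 392) + 132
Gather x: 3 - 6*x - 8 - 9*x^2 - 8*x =-9*x^2 - 14*x - 5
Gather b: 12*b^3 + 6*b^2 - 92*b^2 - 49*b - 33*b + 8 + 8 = 12*b^3 - 86*b^2 - 82*b + 16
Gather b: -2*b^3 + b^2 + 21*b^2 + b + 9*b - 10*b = -2*b^3 + 22*b^2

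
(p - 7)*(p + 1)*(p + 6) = p^3 - 43*p - 42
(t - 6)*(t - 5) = t^2 - 11*t + 30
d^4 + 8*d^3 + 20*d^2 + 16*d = d*(d + 2)^2*(d + 4)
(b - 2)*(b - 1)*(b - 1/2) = b^3 - 7*b^2/2 + 7*b/2 - 1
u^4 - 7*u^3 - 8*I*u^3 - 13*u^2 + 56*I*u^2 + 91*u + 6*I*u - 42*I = (u - 7)*(u - 6*I)*(u - I)^2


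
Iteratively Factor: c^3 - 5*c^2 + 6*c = (c)*(c^2 - 5*c + 6) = c*(c - 3)*(c - 2)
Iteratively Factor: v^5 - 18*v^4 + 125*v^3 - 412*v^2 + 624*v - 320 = (v - 1)*(v^4 - 17*v^3 + 108*v^2 - 304*v + 320) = (v - 4)*(v - 1)*(v^3 - 13*v^2 + 56*v - 80) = (v - 5)*(v - 4)*(v - 1)*(v^2 - 8*v + 16) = (v - 5)*(v - 4)^2*(v - 1)*(v - 4)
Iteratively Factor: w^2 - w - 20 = (w + 4)*(w - 5)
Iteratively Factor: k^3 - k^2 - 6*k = (k)*(k^2 - k - 6) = k*(k - 3)*(k + 2)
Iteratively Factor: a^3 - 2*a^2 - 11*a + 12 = (a - 1)*(a^2 - a - 12) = (a - 1)*(a + 3)*(a - 4)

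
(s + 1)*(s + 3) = s^2 + 4*s + 3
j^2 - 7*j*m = j*(j - 7*m)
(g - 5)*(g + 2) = g^2 - 3*g - 10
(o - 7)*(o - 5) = o^2 - 12*o + 35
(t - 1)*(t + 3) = t^2 + 2*t - 3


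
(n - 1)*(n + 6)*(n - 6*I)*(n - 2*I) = n^4 + 5*n^3 - 8*I*n^3 - 18*n^2 - 40*I*n^2 - 60*n + 48*I*n + 72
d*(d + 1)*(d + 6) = d^3 + 7*d^2 + 6*d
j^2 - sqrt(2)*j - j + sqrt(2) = (j - 1)*(j - sqrt(2))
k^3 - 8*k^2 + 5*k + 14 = (k - 7)*(k - 2)*(k + 1)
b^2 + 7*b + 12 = (b + 3)*(b + 4)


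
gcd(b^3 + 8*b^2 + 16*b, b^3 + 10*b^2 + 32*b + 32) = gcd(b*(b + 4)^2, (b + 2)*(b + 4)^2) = b^2 + 8*b + 16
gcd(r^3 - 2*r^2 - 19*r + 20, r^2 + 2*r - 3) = r - 1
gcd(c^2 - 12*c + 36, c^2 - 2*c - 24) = c - 6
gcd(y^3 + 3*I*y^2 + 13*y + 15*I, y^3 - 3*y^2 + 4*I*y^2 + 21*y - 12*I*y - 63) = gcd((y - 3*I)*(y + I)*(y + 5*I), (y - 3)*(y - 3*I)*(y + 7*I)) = y - 3*I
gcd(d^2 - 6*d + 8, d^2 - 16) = d - 4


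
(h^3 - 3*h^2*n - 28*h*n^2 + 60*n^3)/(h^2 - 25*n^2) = (h^2 - 8*h*n + 12*n^2)/(h - 5*n)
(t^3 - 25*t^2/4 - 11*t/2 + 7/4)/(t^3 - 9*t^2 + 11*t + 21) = (t - 1/4)/(t - 3)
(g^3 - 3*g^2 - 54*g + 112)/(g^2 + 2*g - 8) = (g^2 - g - 56)/(g + 4)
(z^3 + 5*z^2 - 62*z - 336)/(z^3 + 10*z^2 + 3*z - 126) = (z - 8)/(z - 3)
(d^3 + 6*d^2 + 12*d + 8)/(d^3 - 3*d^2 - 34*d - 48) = (d^2 + 4*d + 4)/(d^2 - 5*d - 24)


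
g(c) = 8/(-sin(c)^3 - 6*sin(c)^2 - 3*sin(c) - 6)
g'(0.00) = 0.67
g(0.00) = -1.33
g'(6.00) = -0.03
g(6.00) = -1.43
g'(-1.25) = -0.24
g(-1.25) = -1.04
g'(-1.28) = -0.22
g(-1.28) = -1.03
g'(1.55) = 0.01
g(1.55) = -0.50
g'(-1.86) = 0.22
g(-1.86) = -1.03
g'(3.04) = -0.83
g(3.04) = -1.26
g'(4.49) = 0.17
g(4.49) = -1.02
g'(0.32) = 0.94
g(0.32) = -1.06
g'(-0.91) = -0.48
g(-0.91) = -1.16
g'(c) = 8*(3*sin(c)^2*cos(c) + 12*sin(c)*cos(c) + 3*cos(c))/(-sin(c)^3 - 6*sin(c)^2 - 3*sin(c) - 6)^2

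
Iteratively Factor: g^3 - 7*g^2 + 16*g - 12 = (g - 2)*(g^2 - 5*g + 6) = (g - 3)*(g - 2)*(g - 2)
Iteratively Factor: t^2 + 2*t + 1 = (t + 1)*(t + 1)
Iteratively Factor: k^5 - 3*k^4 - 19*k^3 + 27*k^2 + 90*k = (k + 3)*(k^4 - 6*k^3 - k^2 + 30*k) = (k + 2)*(k + 3)*(k^3 - 8*k^2 + 15*k) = (k - 5)*(k + 2)*(k + 3)*(k^2 - 3*k) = (k - 5)*(k - 3)*(k + 2)*(k + 3)*(k)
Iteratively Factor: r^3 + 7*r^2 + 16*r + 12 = (r + 2)*(r^2 + 5*r + 6) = (r + 2)*(r + 3)*(r + 2)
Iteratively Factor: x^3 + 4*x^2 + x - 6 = (x + 3)*(x^2 + x - 2) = (x + 2)*(x + 3)*(x - 1)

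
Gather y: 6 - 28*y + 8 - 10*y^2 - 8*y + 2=-10*y^2 - 36*y + 16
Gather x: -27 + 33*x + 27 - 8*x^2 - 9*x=-8*x^2 + 24*x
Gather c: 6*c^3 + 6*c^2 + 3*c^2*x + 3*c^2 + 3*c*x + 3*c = 6*c^3 + c^2*(3*x + 9) + c*(3*x + 3)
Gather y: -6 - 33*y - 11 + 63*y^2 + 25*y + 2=63*y^2 - 8*y - 15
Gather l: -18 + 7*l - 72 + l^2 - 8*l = l^2 - l - 90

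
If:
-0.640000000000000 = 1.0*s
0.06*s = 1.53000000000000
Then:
No Solution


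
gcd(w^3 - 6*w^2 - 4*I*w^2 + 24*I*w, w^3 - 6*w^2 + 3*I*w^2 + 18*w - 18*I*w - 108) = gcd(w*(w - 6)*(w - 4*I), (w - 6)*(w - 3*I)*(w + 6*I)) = w - 6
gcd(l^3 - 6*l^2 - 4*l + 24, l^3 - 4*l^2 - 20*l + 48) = l^2 - 8*l + 12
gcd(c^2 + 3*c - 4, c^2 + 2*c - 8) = c + 4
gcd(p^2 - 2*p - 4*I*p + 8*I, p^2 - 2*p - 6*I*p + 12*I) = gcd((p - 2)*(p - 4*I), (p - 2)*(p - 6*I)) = p - 2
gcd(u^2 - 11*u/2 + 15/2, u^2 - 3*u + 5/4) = u - 5/2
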